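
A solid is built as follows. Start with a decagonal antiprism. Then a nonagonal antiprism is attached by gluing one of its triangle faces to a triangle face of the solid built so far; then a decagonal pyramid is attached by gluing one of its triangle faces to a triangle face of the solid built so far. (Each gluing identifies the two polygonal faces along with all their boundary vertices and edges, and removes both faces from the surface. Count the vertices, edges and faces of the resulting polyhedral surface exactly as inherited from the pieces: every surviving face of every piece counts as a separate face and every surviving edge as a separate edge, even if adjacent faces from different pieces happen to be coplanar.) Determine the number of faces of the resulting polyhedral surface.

A decagonal antiprism: V=20, E=40, F=22.
Attach a nonagonal antiprism (V=18, E=36, F=20) along a 3-gon: merge 3 vertices and 3 edges, delete both glued faces → V=35, E=73, F=40.
Attach a decagonal pyramid (V=11, E=20, F=11) along a 3-gon: merge 3 vertices and 3 edges, delete both glued faces → V=43, E=90, F=49.
Check: V − E + F = 43 − 90 + 49 = 2.

49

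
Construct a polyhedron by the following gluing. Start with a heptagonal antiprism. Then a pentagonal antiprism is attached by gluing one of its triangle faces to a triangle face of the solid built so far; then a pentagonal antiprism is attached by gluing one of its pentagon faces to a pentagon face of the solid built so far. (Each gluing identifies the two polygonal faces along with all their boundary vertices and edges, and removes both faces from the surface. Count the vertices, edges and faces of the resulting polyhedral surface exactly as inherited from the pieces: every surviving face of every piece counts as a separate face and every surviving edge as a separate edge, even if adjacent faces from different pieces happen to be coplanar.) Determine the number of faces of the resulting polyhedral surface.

36

A heptagonal antiprism: V=14, E=28, F=16.
Attach a pentagonal antiprism (V=10, E=20, F=12) along a 3-gon: merge 3 vertices and 3 edges, delete both glued faces → V=21, E=45, F=26.
Attach a pentagonal antiprism (V=10, E=20, F=12) along a 5-gon: merge 5 vertices and 5 edges, delete both glued faces → V=26, E=60, F=36.
Check: V − E + F = 26 − 60 + 36 = 2.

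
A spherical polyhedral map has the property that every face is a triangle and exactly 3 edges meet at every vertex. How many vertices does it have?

Each face has 3 edges and each edge borders two faces, so 2E = 3F.
Each vertex has degree 3, so 3V = 2E and hence V = 3F/3.
Euler: V − E + F = 2 ⇒ (3F/3) − (3F/2) + F = 2.
Multiply by 6: (6 − 9 + 6)F = 12, i.e. 3F = 12.
So F = 4, E = 3·4/2 = 6, V = 3·4/3 = 4.

4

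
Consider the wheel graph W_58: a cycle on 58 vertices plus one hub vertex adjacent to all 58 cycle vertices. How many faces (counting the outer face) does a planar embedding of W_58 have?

59

W_58 has V = 58 + 1 = 59 vertices and E = 2·58 = 116 edges.
By Euler's formula F = 2 − V + E = 2 − 59 + 116 = 59.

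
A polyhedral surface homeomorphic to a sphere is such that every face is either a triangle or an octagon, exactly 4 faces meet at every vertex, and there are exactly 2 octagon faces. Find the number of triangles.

Let x be the number of triangles; then F = 2 + x.
Edge–face incidences: 2E = 8·2 + 3·x = 16 + 3x.
Every vertex has degree 4, so 4V = 2E.
Euler: V − E + F = 2 ⇒ (2E)/4 − E + (2 + x) = 2.
Multiply by 8: 2·(2E) − 4·(2E) + 8·(2 + x) = 16, i.e. 16 + 8x − 2·(16 + 3x) = 16.
Collecting terms: 2x − 16 = 16, so 2x = 32, so x = 16.
Then 2E = 16 + 3·16 = 64, so E = 32, V = 2E/4 = 16, F = 2 + 16 = 18.

16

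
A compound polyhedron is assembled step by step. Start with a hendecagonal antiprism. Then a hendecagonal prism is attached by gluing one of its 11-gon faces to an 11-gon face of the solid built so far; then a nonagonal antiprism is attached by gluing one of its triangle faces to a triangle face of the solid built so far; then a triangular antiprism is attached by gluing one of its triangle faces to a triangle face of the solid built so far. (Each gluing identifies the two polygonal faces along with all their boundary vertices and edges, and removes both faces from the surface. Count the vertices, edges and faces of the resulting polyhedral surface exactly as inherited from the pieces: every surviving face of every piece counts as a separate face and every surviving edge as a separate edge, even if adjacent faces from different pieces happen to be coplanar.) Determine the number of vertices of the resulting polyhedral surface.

51

A hendecagonal antiprism: V=22, E=44, F=24.
Attach a hendecagonal prism (V=22, E=33, F=13) along an 11-gon: merge 11 vertices and 11 edges, delete both glued faces → V=33, E=66, F=35.
Attach a nonagonal antiprism (V=18, E=36, F=20) along a 3-gon: merge 3 vertices and 3 edges, delete both glued faces → V=48, E=99, F=53.
Attach a triangular antiprism (V=6, E=12, F=8) along a 3-gon: merge 3 vertices and 3 edges, delete both glued faces → V=51, E=108, F=59.
Check: V − E + F = 51 − 108 + 59 = 2.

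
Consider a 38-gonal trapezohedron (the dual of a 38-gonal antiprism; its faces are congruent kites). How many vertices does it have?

78

The n-trapezohedron (dual of the n-antiprism) has V = 2·38 + 2 = 78, E = 4·38 = 152, F = 2·38 = 76.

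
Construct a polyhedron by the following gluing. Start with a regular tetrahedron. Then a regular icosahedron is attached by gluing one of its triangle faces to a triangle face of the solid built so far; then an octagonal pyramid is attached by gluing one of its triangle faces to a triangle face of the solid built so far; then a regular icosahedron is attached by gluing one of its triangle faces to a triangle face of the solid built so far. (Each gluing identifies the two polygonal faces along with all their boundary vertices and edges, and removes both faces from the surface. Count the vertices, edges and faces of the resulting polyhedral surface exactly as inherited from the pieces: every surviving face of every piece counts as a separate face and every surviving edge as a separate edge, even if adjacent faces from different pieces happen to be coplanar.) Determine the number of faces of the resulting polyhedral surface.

A regular tetrahedron: V=4, E=6, F=4.
Attach a regular icosahedron (V=12, E=30, F=20) along a 3-gon: merge 3 vertices and 3 edges, delete both glued faces → V=13, E=33, F=22.
Attach an octagonal pyramid (V=9, E=16, F=9) along a 3-gon: merge 3 vertices and 3 edges, delete both glued faces → V=19, E=46, F=29.
Attach a regular icosahedron (V=12, E=30, F=20) along a 3-gon: merge 3 vertices and 3 edges, delete both glued faces → V=28, E=73, F=47.
Check: V − E + F = 28 − 73 + 47 = 2.

47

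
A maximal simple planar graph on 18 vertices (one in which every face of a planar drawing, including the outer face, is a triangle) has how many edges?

In a plane triangulation 3F = 2E and V − E + F = 2, so E = 3V − 6 = 3·18 − 6 = 48.

48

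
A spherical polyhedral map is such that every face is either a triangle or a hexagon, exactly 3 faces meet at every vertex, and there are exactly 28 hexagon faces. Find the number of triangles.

4

Let x be the number of triangles; then F = 28 + x.
Edge–face incidences: 2E = 6·28 + 3·x = 168 + 3x.
Every vertex has degree 3, so 3V = 2E.
Euler: V − E + F = 2 ⇒ (2E)/3 − E + (28 + x) = 2.
Multiply by 6: 2·(2E) − 3·(2E) + 6·(28 + x) = 12, i.e. 168 + 6x − (168 + 3x) = 12.
Collecting terms: 3x = 12, so x = 4.
Then 2E = 168 + 3·4 = 180, so E = 90, V = 2E/3 = 60, F = 28 + 4 = 32.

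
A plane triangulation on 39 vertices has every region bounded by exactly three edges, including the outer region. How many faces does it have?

In a plane triangulation 3F = 2E and V − E + F = 2, so F = 2V − 4 = 2·39 − 4 = 74.

74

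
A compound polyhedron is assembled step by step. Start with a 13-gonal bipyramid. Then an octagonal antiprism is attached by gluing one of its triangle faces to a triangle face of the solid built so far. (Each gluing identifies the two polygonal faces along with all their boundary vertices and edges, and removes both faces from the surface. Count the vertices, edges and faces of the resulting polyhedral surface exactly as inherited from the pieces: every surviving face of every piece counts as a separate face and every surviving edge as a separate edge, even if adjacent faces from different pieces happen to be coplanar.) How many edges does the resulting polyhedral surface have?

68

A 13-gonal bipyramid: V=15, E=39, F=26.
Attach an octagonal antiprism (V=16, E=32, F=18) along a 3-gon: merge 3 vertices and 3 edges, delete both glued faces → V=28, E=68, F=42.
Check: V − E + F = 28 − 68 + 42 = 2.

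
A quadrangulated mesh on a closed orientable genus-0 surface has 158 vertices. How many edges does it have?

312

χ = 2 − 2·0 = 2, and every face is a square so 4F = 2E.
V − E + F = 2 with E = 4F/2 gives 158 − (4/2 − 1)·F = 2, so F = 156 and E = 312.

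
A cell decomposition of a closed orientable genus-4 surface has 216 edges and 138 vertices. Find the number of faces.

72

For a closed orientable surface of genus 4, χ = 2 − 2·4 = -6.
F = -6 − V + E = -6 − 138 + 216 = 72.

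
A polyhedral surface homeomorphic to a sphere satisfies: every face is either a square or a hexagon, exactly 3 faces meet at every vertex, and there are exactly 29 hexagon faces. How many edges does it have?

99

Let x be the number of squares; then F = 29 + x.
Edge–face incidences: 2E = 6·29 + 4·x = 174 + 4x.
Every vertex has degree 3, so 3V = 2E.
Euler: V − E + F = 2 ⇒ (2E)/3 − E + (29 + x) = 2.
Multiply by 6: 2·(2E) − 3·(2E) + 6·(29 + x) = 12, i.e. 174 + 6x − (174 + 4x) = 12.
Collecting terms: 2x = 12, so x = 6.
Then 2E = 174 + 4·6 = 198, so E = 99, V = 2E/3 = 66, F = 29 + 6 = 35.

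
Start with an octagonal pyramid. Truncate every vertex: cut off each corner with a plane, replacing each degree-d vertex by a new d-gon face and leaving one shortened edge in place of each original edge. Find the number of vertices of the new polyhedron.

32

The base solid has V = 9, E = 16, F = 9.
Truncation replaces each original edge-end by a new vertex, so V′ = 2E = 32.
Each original edge survives, and each old vertex of degree d contributes d new edges; summing degrees gives Σd = 2E, so E′ = E + 2E = 3E = 48.
Each original face survives and each original vertex becomes one new face: F′ = F + V = 18.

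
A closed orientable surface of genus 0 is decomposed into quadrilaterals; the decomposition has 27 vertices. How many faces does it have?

25

χ = 2 − 2·0 = 2, and every face is a square so 4F = 2E.
V − E + F = 2 with E = 4F/2 gives 27 − (4/2 − 1)·F = 2, so F = 25 and E = 50.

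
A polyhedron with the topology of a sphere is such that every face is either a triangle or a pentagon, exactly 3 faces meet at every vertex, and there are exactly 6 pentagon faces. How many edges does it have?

18

Let x be the number of triangles; then F = 6 + x.
Edge–face incidences: 2E = 5·6 + 3·x = 30 + 3x.
Every vertex has degree 3, so 3V = 2E.
Euler: V − E + F = 2 ⇒ (2E)/3 − E + (6 + x) = 2.
Multiply by 6: 2·(2E) − 3·(2E) + 6·(6 + x) = 12, i.e. 36 + 6x − (30 + 3x) = 12.
Collecting terms: 3x + 6 = 12, so 3x = 6, so x = 2.
Then 2E = 30 + 3·2 = 36, so E = 18, V = 2E/3 = 12, F = 6 + 2 = 8.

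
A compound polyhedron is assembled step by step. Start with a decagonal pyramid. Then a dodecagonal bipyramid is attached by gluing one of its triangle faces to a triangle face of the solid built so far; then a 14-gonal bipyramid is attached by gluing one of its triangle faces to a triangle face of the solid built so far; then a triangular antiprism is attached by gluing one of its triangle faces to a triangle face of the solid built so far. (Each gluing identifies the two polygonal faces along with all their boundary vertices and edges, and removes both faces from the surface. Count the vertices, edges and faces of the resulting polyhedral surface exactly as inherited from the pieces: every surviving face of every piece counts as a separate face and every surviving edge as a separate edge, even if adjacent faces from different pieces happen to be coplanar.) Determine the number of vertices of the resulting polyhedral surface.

38

A decagonal pyramid: V=11, E=20, F=11.
Attach a dodecagonal bipyramid (V=14, E=36, F=24) along a 3-gon: merge 3 vertices and 3 edges, delete both glued faces → V=22, E=53, F=33.
Attach a 14-gonal bipyramid (V=16, E=42, F=28) along a 3-gon: merge 3 vertices and 3 edges, delete both glued faces → V=35, E=92, F=59.
Attach a triangular antiprism (V=6, E=12, F=8) along a 3-gon: merge 3 vertices and 3 edges, delete both glued faces → V=38, E=101, F=65.
Check: V − E + F = 38 − 101 + 65 = 2.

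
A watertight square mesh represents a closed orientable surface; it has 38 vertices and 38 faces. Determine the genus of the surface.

Every face is a square, so 2E = 4·38 = 152, giving E = 76.
χ = V − E + F = 38 − 76 + 38 = 0.
For a closed orientable surface χ = 2 − 2g, so g = (2 − (0))/2 = 1.

1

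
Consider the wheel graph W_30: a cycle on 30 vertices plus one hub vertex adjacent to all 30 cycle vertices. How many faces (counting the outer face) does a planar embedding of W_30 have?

31

W_30 has V = 30 + 1 = 31 vertices and E = 2·30 = 60 edges.
By Euler's formula F = 2 − V + E = 2 − 31 + 60 = 31.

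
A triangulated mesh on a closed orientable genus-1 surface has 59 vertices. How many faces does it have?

χ = 2 − 2·1 = 0, and every face is a triangle so 3F = 2E.
V − E + F = 0 with E = 3F/2 gives 59 − (3/2 − 1)·F = 0, so F = 118 and E = 177.

118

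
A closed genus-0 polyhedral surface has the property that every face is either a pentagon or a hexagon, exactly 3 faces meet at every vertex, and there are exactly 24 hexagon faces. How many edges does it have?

102

Let x be the number of pentagons; then F = 24 + x.
Edge–face incidences: 2E = 6·24 + 5·x = 144 + 5x.
Every vertex has degree 3, so 3V = 2E.
Euler: V − E + F = 2 ⇒ (2E)/3 − E + (24 + x) = 2.
Multiply by 6: 2·(2E) − 3·(2E) + 6·(24 + x) = 12, i.e. 144 + 6x − (144 + 5x) = 12.
Collecting terms: x = 12.
Then 2E = 144 + 5·12 = 204, so E = 102, V = 2E/3 = 68, F = 24 + 12 = 36.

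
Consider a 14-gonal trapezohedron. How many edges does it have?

The n-trapezohedron (dual of the n-antiprism) has V = 2·14 + 2 = 30, E = 4·14 = 56, F = 2·14 = 28.

56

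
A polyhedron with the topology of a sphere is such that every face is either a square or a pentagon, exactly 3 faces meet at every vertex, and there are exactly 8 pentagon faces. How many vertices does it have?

16

Let x be the number of squares; then F = 8 + x.
Edge–face incidences: 2E = 5·8 + 4·x = 40 + 4x.
Every vertex has degree 3, so 3V = 2E.
Euler: V − E + F = 2 ⇒ (2E)/3 − E + (8 + x) = 2.
Multiply by 6: 2·(2E) − 3·(2E) + 6·(8 + x) = 12, i.e. 48 + 6x − (40 + 4x) = 12.
Collecting terms: 2x + 8 = 12, so 2x = 4, so x = 2.
Then 2E = 40 + 4·2 = 48, so E = 24, V = 2E/3 = 16, F = 8 + 2 = 10.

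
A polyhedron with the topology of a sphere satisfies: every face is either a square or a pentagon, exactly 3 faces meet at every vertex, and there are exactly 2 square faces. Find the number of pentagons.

8

Let x be the number of pentagons; then F = 2 + x.
Edge–face incidences: 2E = 4·2 + 5·x = 8 + 5x.
Every vertex has degree 3, so 3V = 2E.
Euler: V − E + F = 2 ⇒ (2E)/3 − E + (2 + x) = 2.
Multiply by 6: 2·(2E) − 3·(2E) + 6·(2 + x) = 12, i.e. 12 + 6x − (8 + 5x) = 12.
Collecting terms: x + 4 = 12, so x = 8.
Then 2E = 8 + 5·8 = 48, so E = 24, V = 2E/3 = 16, F = 2 + 8 = 10.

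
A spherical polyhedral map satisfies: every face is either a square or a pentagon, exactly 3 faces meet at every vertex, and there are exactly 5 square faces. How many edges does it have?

Let x be the number of pentagons; then F = 5 + x.
Edge–face incidences: 2E = 4·5 + 5·x = 20 + 5x.
Every vertex has degree 3, so 3V = 2E.
Euler: V − E + F = 2 ⇒ (2E)/3 − E + (5 + x) = 2.
Multiply by 6: 2·(2E) − 3·(2E) + 6·(5 + x) = 12, i.e. 30 + 6x − (20 + 5x) = 12.
Collecting terms: x + 10 = 12, so x = 2.
Then 2E = 20 + 5·2 = 30, so E = 15, V = 2E/3 = 10, F = 5 + 2 = 7.

15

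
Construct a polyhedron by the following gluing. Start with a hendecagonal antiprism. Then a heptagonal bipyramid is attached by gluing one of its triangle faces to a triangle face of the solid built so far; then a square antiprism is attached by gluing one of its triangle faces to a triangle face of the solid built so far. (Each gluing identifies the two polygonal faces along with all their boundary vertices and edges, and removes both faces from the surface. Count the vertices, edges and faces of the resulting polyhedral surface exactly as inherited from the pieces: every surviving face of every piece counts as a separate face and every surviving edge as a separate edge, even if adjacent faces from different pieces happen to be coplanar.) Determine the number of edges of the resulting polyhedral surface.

A hendecagonal antiprism: V=22, E=44, F=24.
Attach a heptagonal bipyramid (V=9, E=21, F=14) along a 3-gon: merge 3 vertices and 3 edges, delete both glued faces → V=28, E=62, F=36.
Attach a square antiprism (V=8, E=16, F=10) along a 3-gon: merge 3 vertices and 3 edges, delete both glued faces → V=33, E=75, F=44.
Check: V − E + F = 33 − 75 + 44 = 2.

75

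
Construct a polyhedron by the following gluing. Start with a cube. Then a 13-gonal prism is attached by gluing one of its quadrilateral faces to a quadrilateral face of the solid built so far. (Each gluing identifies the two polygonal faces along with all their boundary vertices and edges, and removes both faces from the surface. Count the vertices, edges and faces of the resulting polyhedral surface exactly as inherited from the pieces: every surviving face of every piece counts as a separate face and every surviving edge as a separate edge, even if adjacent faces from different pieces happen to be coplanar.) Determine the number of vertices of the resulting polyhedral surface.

A cube: V=8, E=12, F=6.
Attach a 13-gonal prism (V=26, E=39, F=15) along a 4-gon: merge 4 vertices and 4 edges, delete both glued faces → V=30, E=47, F=19.
Check: V − E + F = 30 − 47 + 19 = 2.

30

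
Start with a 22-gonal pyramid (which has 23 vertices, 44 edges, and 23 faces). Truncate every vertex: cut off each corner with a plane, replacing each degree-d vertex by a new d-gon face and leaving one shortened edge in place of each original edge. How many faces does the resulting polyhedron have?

46

Truncation replaces each original edge-end by a new vertex, so V′ = 2E = 88.
Each original edge survives, and each old vertex of degree d contributes d new edges; summing degrees gives Σd = 2E, so E′ = E + 2E = 3E = 132.
Each original face survives and each original vertex becomes one new face: F′ = F + V = 46.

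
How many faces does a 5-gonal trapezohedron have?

The n-trapezohedron (dual of the n-antiprism) has V = 2·5 + 2 = 12, E = 4·5 = 20, F = 2·5 = 10.

10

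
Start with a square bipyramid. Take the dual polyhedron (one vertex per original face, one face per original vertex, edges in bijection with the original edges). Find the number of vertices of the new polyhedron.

8

The base solid has V = 6, E = 12, F = 8.
The dual swaps V and F and preserves E: V′ = F = 8, E′ = E = 12, F′ = V = 6.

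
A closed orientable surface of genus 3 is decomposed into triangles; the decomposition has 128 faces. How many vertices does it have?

60

χ = 2 − 2·3 = -4, and every face is a triangle so 3F = 2E.
E = 3·128/2 = 192. Then V = -4 + E − F = -4 + 192 − 128 = 60.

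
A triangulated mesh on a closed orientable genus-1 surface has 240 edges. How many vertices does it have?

χ = 2 − 2·1 = 0, and every face is a triangle so 3F = 2E.
F = 2E/3 = 160. Then V = 0 + E − F = 0 + 240 − 160 = 80.

80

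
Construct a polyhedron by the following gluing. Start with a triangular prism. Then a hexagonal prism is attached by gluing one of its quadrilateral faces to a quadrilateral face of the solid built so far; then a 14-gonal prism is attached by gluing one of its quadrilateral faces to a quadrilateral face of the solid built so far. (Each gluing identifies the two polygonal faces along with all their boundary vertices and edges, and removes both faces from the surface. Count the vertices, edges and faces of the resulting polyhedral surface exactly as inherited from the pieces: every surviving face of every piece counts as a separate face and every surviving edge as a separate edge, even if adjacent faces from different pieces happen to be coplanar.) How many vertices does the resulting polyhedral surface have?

38

A triangular prism: V=6, E=9, F=5.
Attach a hexagonal prism (V=12, E=18, F=8) along a 4-gon: merge 4 vertices and 4 edges, delete both glued faces → V=14, E=23, F=11.
Attach a 14-gonal prism (V=28, E=42, F=16) along a 4-gon: merge 4 vertices and 4 edges, delete both glued faces → V=38, E=61, F=25.
Check: V − E + F = 38 − 61 + 25 = 2.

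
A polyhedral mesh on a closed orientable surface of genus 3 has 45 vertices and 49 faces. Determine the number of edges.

98

For a closed orientable surface of genus 3, χ = 2 − 2·3 = -4.
E = V + F − (-4) = 45 + 49 − (-4) = 98.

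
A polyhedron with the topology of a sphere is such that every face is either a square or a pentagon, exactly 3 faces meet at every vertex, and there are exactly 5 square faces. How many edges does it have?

15

Let x be the number of pentagons; then F = 5 + x.
Edge–face incidences: 2E = 4·5 + 5·x = 20 + 5x.
Every vertex has degree 3, so 3V = 2E.
Euler: V − E + F = 2 ⇒ (2E)/3 − E + (5 + x) = 2.
Multiply by 6: 2·(2E) − 3·(2E) + 6·(5 + x) = 12, i.e. 30 + 6x − (20 + 5x) = 12.
Collecting terms: x + 10 = 12, so x = 2.
Then 2E = 20 + 5·2 = 30, so E = 15, V = 2E/3 = 10, F = 5 + 2 = 7.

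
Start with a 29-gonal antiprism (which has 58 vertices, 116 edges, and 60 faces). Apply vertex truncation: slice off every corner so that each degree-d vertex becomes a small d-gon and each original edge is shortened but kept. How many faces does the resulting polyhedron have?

Truncation replaces each original edge-end by a new vertex, so V′ = 2E = 232.
Each original edge survives, and each old vertex of degree d contributes d new edges; summing degrees gives Σd = 2E, so E′ = E + 2E = 3E = 348.
Each original face survives and each original vertex becomes one new face: F′ = F + V = 118.

118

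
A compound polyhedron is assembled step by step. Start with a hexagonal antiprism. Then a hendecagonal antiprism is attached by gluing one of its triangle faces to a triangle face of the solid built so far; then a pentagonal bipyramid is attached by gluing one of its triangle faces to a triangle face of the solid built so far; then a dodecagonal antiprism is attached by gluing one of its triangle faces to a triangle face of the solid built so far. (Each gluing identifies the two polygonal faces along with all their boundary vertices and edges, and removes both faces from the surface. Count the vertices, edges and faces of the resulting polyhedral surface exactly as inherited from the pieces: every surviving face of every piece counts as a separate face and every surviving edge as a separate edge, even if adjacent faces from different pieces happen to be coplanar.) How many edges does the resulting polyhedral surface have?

122

A hexagonal antiprism: V=12, E=24, F=14.
Attach a hendecagonal antiprism (V=22, E=44, F=24) along a 3-gon: merge 3 vertices and 3 edges, delete both glued faces → V=31, E=65, F=36.
Attach a pentagonal bipyramid (V=7, E=15, F=10) along a 3-gon: merge 3 vertices and 3 edges, delete both glued faces → V=35, E=77, F=44.
Attach a dodecagonal antiprism (V=24, E=48, F=26) along a 3-gon: merge 3 vertices and 3 edges, delete both glued faces → V=56, E=122, F=68.
Check: V − E + F = 56 − 122 + 68 = 2.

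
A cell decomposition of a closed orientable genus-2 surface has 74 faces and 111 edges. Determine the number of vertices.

35

For a closed orientable surface of genus 2, χ = 2 − 2·2 = -2.
V = -2 + E − F = -2 + 111 − 74 = 35.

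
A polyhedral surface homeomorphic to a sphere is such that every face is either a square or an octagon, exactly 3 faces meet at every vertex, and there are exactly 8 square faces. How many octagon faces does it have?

2

Let x be the number of octagons; then F = 8 + x.
Edge–face incidences: 2E = 4·8 + 8·x = 32 + 8x.
Every vertex has degree 3, so 3V = 2E.
Euler: V − E + F = 2 ⇒ (2E)/3 − E + (8 + x) = 2.
Multiply by 6: 2·(2E) − 3·(2E) + 6·(8 + x) = 12, i.e. 48 + 6x − (32 + 8x) = 12.
Collecting terms: −2x + 16 = 12, so −2x = −4, so x = 2.
Then 2E = 32 + 8·2 = 48, so E = 24, V = 2E/3 = 16, F = 8 + 2 = 10.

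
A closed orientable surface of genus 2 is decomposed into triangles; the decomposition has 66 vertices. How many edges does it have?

χ = 2 − 2·2 = -2, and every face is a triangle so 3F = 2E.
V − E + F = -2 with E = 3F/2 gives 66 − (3/2 − 1)·F = -2, so F = 136 and E = 204.

204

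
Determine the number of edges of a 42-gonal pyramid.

84

A pyramid on an n-gon base has one n-gon and n triangles: V = 42 + 1 = 43, E = 2·42 = 84, F = 42 + 1 = 43.
Check: V − E + F = 43 − 84 + 43 = 2.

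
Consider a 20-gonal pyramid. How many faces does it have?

21

A pyramid on an n-gon base has one n-gon and n triangles: V = 20 + 1 = 21, E = 2·20 = 40, F = 20 + 1 = 21.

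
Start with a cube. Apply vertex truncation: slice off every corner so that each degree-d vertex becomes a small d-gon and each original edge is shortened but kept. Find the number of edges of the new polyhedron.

36

The base solid has V = 8, E = 12, F = 6.
Truncation replaces each original edge-end by a new vertex, so V′ = 2E = 24.
Each original edge survives, and each old vertex of degree d contributes d new edges; summing degrees gives Σd = 2E, so E′ = E + 2E = 3E = 36.
Each original face survives and each original vertex becomes one new face: F′ = F + V = 14.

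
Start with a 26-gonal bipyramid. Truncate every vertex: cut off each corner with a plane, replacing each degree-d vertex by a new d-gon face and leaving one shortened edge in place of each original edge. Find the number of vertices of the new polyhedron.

156

The base solid has V = 28, E = 78, F = 52.
Truncation replaces each original edge-end by a new vertex, so V′ = 2E = 156.
Each original edge survives, and each old vertex of degree d contributes d new edges; summing degrees gives Σd = 2E, so E′ = E + 2E = 3E = 234.
Each original face survives and each original vertex becomes one new face: F′ = F + V = 80.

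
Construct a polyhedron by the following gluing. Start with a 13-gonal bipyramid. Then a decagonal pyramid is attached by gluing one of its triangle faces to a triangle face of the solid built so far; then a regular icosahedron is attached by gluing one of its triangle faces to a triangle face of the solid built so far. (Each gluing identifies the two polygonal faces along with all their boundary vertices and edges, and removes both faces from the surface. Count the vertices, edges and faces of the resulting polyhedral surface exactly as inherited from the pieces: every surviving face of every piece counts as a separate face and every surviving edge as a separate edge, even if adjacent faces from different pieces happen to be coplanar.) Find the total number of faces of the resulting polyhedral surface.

A 13-gonal bipyramid: V=15, E=39, F=26.
Attach a decagonal pyramid (V=11, E=20, F=11) along a 3-gon: merge 3 vertices and 3 edges, delete both glued faces → V=23, E=56, F=35.
Attach a regular icosahedron (V=12, E=30, F=20) along a 3-gon: merge 3 vertices and 3 edges, delete both glued faces → V=32, E=83, F=53.
Check: V − E + F = 32 − 83 + 53 = 2.

53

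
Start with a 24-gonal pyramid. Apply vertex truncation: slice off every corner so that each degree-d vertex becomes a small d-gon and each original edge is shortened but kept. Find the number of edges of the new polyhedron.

144

The base solid has V = 25, E = 48, F = 25.
Truncation replaces each original edge-end by a new vertex, so V′ = 2E = 96.
Each original edge survives, and each old vertex of degree d contributes d new edges; summing degrees gives Σd = 2E, so E′ = E + 2E = 3E = 144.
Each original face survives and each original vertex becomes one new face: F′ = F + V = 50.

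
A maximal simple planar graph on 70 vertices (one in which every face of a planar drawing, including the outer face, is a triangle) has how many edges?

In a plane triangulation 3F = 2E and V − E + F = 2, so E = 3V − 6 = 3·70 − 6 = 204.

204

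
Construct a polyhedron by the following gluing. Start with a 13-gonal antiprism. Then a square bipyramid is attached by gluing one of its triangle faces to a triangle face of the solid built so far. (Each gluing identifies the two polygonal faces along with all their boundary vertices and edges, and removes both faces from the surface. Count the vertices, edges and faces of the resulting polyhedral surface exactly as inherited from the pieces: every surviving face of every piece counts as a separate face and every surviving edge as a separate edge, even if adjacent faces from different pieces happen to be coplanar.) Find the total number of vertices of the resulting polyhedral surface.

29

A 13-gonal antiprism: V=26, E=52, F=28.
Attach a square bipyramid (V=6, E=12, F=8) along a 3-gon: merge 3 vertices and 3 edges, delete both glued faces → V=29, E=61, F=34.
Check: V − E + F = 29 − 61 + 34 = 2.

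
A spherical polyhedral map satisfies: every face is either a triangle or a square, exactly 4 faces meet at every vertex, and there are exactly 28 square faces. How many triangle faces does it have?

8

Let x be the number of triangles; then F = 28 + x.
Edge–face incidences: 2E = 4·28 + 3·x = 112 + 3x.
Every vertex has degree 4, so 4V = 2E.
Euler: V − E + F = 2 ⇒ (2E)/4 − E + (28 + x) = 2.
Multiply by 8: 2·(2E) − 4·(2E) + 8·(28 + x) = 16, i.e. 224 + 8x − 2·(112 + 3x) = 16.
Collecting terms: 2x = 16, so x = 8.
Then 2E = 112 + 3·8 = 136, so E = 68, V = 2E/4 = 34, F = 28 + 8 = 36.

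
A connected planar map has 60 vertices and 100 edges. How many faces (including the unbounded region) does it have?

Euler's formula for a connected plane graph: V − E + F = 2, so F = 2 − 60 + 100 = 42.

42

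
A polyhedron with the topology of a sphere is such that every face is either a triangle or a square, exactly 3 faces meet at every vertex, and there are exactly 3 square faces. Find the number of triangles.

2

Let x be the number of triangles; then F = 3 + x.
Edge–face incidences: 2E = 4·3 + 3·x = 12 + 3x.
Every vertex has degree 3, so 3V = 2E.
Euler: V − E + F = 2 ⇒ (2E)/3 − E + (3 + x) = 2.
Multiply by 6: 2·(2E) − 3·(2E) + 6·(3 + x) = 12, i.e. 18 + 6x − (12 + 3x) = 12.
Collecting terms: 3x + 6 = 12, so 3x = 6, so x = 2.
Then 2E = 12 + 3·2 = 18, so E = 9, V = 2E/3 = 6, F = 3 + 2 = 5.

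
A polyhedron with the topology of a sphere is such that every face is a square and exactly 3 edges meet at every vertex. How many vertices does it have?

Each face has 4 edges and each edge borders two faces, so 2E = 4F.
Each vertex has degree 3, so 3V = 2E and hence V = 4F/3.
Euler: V − E + F = 2 ⇒ (4F/3) − (4F/2) + F = 2.
Multiply by 6: (8 − 12 + 6)F = 12, i.e. 2F = 12.
So F = 6, E = 4·6/2 = 12, V = 4·6/3 = 8.

8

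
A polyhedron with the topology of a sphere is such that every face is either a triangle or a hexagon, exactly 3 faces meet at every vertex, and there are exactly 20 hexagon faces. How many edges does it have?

Let x be the number of triangles; then F = 20 + x.
Edge–face incidences: 2E = 6·20 + 3·x = 120 + 3x.
Every vertex has degree 3, so 3V = 2E.
Euler: V − E + F = 2 ⇒ (2E)/3 − E + (20 + x) = 2.
Multiply by 6: 2·(2E) − 3·(2E) + 6·(20 + x) = 12, i.e. 120 + 6x − (120 + 3x) = 12.
Collecting terms: 3x = 12, so x = 4.
Then 2E = 120 + 3·4 = 132, so E = 66, V = 2E/3 = 44, F = 20 + 4 = 24.

66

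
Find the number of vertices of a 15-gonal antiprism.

30

An antiprism on an n-gon has two n-gon caps and 2n triangles: V = 2·15 = 30, E = 4·15 = 60, F = 2·15 + 2 = 32.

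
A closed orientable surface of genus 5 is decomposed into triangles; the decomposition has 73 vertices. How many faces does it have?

162

χ = 2 − 2·5 = -8, and every face is a triangle so 3F = 2E.
V − E + F = -8 with E = 3F/2 gives 73 − (3/2 − 1)·F = -8, so F = 162 and E = 243.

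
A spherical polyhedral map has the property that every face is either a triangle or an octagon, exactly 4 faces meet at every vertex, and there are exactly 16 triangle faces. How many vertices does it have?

Let x be the number of octagons; then F = 16 + x.
Edge–face incidences: 2E = 3·16 + 8·x = 48 + 8x.
Every vertex has degree 4, so 4V = 2E.
Euler: V − E + F = 2 ⇒ (2E)/4 − E + (16 + x) = 2.
Multiply by 8: 2·(2E) − 4·(2E) + 8·(16 + x) = 16, i.e. 128 + 8x − 2·(48 + 8x) = 16.
Collecting terms: −8x + 32 = 16, so −8x = −16, so x = 2.
Then 2E = 48 + 8·2 = 64, so E = 32, V = 2E/4 = 16, F = 16 + 2 = 18.

16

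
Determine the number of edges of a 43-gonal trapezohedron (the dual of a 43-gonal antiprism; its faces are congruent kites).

172

The n-trapezohedron (dual of the n-antiprism) has V = 2·43 + 2 = 88, E = 4·43 = 172, F = 2·43 = 86.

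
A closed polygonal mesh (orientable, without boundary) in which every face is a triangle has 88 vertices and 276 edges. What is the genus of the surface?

3

Every face is a triangle and each edge borders two faces, so 3F = 2·276, giving F = 184.
χ = V − E + F = 88 − 276 + 184 = -4.
For a closed orientable surface χ = 2 − 2g, so g = (2 − (-4))/2 = 3.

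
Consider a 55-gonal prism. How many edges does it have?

A prism on an n-gon has two n-gon bases and n rectangular sides: V = 2·55 = 110, E = 3·55 = 165, F = 55 + 2 = 57.
Check: V − E + F = 110 − 165 + 57 = 2.

165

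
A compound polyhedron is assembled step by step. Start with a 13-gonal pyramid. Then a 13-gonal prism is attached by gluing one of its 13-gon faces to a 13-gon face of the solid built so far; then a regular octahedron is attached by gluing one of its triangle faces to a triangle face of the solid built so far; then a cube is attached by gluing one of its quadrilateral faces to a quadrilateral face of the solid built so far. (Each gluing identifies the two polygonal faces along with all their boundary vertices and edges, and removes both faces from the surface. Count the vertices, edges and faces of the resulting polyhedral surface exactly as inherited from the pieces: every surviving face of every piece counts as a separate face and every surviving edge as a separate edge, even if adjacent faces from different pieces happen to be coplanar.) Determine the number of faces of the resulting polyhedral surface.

A 13-gonal pyramid: V=14, E=26, F=14.
Attach a 13-gonal prism (V=26, E=39, F=15) along a 13-gon: merge 13 vertices and 13 edges, delete both glued faces → V=27, E=52, F=27.
Attach a regular octahedron (V=6, E=12, F=8) along a 3-gon: merge 3 vertices and 3 edges, delete both glued faces → V=30, E=61, F=33.
Attach a cube (V=8, E=12, F=6) along a 4-gon: merge 4 vertices and 4 edges, delete both glued faces → V=34, E=69, F=37.
Check: V − E + F = 34 − 69 + 37 = 2.

37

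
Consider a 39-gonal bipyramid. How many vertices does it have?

A bipyramid over an n-gon has 2n triangular faces and n + 2 vertices: V = 39 + 2 = 41, E = 3·39 = 117, F = 2·39 = 78.

41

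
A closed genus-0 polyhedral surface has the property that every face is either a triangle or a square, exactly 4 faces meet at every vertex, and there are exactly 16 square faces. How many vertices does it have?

22

Let x be the number of triangles; then F = 16 + x.
Edge–face incidences: 2E = 4·16 + 3·x = 64 + 3x.
Every vertex has degree 4, so 4V = 2E.
Euler: V − E + F = 2 ⇒ (2E)/4 − E + (16 + x) = 2.
Multiply by 8: 2·(2E) − 4·(2E) + 8·(16 + x) = 16, i.e. 128 + 8x − 2·(64 + 3x) = 16.
Collecting terms: 2x = 16, so x = 8.
Then 2E = 64 + 3·8 = 88, so E = 44, V = 2E/4 = 22, F = 16 + 8 = 24.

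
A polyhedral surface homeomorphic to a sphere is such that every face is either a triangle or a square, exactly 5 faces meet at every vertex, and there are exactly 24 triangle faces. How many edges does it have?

40

Let x be the number of squares; then F = 24 + x.
Edge–face incidences: 2E = 3·24 + 4·x = 72 + 4x.
Every vertex has degree 5, so 5V = 2E.
Euler: V − E + F = 2 ⇒ (2E)/5 − E + (24 + x) = 2.
Multiply by 10: 2·(2E) − 5·(2E) + 10·(24 + x) = 20, i.e. 240 + 10x − 3·(72 + 4x) = 20.
Collecting terms: −2x + 24 = 20, so −2x = −4, so x = 2.
Then 2E = 72 + 4·2 = 80, so E = 40, V = 2E/5 = 16, F = 24 + 2 = 26.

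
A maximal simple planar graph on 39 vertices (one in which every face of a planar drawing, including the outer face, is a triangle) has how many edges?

In a plane triangulation 3F = 2E and V − E + F = 2, so E = 3V − 6 = 3·39 − 6 = 111.

111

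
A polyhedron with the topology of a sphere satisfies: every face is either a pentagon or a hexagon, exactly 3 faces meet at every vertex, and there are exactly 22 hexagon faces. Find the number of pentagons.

12

Let x be the number of pentagons; then F = 22 + x.
Edge–face incidences: 2E = 6·22 + 5·x = 132 + 5x.
Every vertex has degree 3, so 3V = 2E.
Euler: V − E + F = 2 ⇒ (2E)/3 − E + (22 + x) = 2.
Multiply by 6: 2·(2E) − 3·(2E) + 6·(22 + x) = 12, i.e. 132 + 6x − (132 + 5x) = 12.
Collecting terms: x = 12.
Then 2E = 132 + 5·12 = 192, so E = 96, V = 2E/3 = 64, F = 22 + 12 = 34.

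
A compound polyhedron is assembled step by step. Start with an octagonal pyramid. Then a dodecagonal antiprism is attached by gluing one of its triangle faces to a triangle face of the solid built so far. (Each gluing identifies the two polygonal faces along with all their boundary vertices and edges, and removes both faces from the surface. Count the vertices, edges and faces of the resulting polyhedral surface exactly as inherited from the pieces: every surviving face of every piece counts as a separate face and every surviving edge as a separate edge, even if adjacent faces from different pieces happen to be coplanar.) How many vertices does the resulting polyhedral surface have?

An octagonal pyramid: V=9, E=16, F=9.
Attach a dodecagonal antiprism (V=24, E=48, F=26) along a 3-gon: merge 3 vertices and 3 edges, delete both glued faces → V=30, E=61, F=33.
Check: V − E + F = 30 − 61 + 33 = 2.

30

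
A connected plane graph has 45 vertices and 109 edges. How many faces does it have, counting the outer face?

Euler's formula for a connected plane graph: V − E + F = 2, so F = 2 − 45 + 109 = 66.

66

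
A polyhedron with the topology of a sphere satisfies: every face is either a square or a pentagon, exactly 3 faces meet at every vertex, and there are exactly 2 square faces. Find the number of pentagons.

8

Let x be the number of pentagons; then F = 2 + x.
Edge–face incidences: 2E = 4·2 + 5·x = 8 + 5x.
Every vertex has degree 3, so 3V = 2E.
Euler: V − E + F = 2 ⇒ (2E)/3 − E + (2 + x) = 2.
Multiply by 6: 2·(2E) − 3·(2E) + 6·(2 + x) = 12, i.e. 12 + 6x − (8 + 5x) = 12.
Collecting terms: x + 4 = 12, so x = 8.
Then 2E = 8 + 5·8 = 48, so E = 24, V = 2E/3 = 16, F = 2 + 8 = 10.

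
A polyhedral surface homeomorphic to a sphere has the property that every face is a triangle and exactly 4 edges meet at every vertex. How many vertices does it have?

6

Each face has 3 edges and each edge borders two faces, so 2E = 3F.
Each vertex has degree 4, so 4V = 2E and hence V = 3F/4.
Euler: V − E + F = 2 ⇒ (3F/4) − (3F/2) + F = 2.
Multiply by 8: (6 − 12 + 8)F = 16, i.e. 2F = 16.
So F = 8, E = 3·8/2 = 12, V = 3·8/4 = 6.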